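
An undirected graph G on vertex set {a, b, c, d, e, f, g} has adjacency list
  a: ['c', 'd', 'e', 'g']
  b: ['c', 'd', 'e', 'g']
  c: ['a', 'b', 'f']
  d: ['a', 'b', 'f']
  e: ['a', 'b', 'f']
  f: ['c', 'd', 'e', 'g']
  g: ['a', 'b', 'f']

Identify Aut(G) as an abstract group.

The vertices split by degree into {a, b, f} (degree 4) and {c, d, e, g} (degree 3); every edge runs between the two parts, so G is the complete bipartite graph K_{3,4}. The parts have unequal sizes, so no automorphism swaps them; each part is permuted independently, giving S_4 × S_3 of order 4!·3! = 144.

S_4 × S_3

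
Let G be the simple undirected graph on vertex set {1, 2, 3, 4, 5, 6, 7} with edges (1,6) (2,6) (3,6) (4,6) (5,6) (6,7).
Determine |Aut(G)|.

720

Vertex 6 has degree 6 and every other vertex has degree 1, so G is the star K_{1,6} with centre 6. The 6 leaves are pairwise interchangeable while the centre is fixed, giving Aut(G) = S_6.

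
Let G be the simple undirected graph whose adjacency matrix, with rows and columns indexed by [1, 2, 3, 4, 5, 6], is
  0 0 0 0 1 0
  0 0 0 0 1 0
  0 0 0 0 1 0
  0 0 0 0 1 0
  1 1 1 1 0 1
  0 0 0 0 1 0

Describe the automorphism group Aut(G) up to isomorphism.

the symmetric group on 5 letters

Vertex 5 has degree 5 and every other vertex has degree 1, so G is the star K_{1,5} with centre 5. Any automorphism fixes the centre and permutes the 5 leaves freely, so Aut(G) ≅ S_5 of order 5! = 120.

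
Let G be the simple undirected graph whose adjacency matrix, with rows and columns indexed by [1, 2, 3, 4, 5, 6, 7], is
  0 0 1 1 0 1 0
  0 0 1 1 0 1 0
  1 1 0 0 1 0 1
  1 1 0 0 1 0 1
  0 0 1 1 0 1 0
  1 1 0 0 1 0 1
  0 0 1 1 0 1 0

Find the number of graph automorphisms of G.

The vertices split by degree into {3, 4, 6} (degree 4) and {1, 2, 5, 7} (degree 3); every edge runs between the two parts, so G is the complete bipartite graph K_{3,4}. Automorphisms preserve the bipartition setwise (since the parts differ in size) and act as S_4 × S_3 within it; |Aut| = 144.

144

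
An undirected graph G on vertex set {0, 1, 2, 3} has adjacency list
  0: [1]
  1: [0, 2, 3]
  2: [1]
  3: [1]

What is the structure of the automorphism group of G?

the symmetric group on 3 letters

Vertex 1 has degree 3 and every other vertex has degree 1, so G is the star K_{1,3} with centre 1. The 3 leaves are pairwise interchangeable while the centre is fixed, giving Aut(G) = S_3.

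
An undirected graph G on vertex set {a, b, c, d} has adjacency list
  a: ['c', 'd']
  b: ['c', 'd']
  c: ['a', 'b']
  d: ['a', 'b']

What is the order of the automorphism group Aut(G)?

G is 2-regular and bipartite with parts {c, d} and {a, b} (each part is independent and every cross-pair is an edge), so G = K_{2,2}. Each part can be permuted independently (S_2 × S_2) and the two equal-size parts can also be swapped, giving (S_2 × S_2) ⋊ Z_2 of order 2·(2!)² = 8.

8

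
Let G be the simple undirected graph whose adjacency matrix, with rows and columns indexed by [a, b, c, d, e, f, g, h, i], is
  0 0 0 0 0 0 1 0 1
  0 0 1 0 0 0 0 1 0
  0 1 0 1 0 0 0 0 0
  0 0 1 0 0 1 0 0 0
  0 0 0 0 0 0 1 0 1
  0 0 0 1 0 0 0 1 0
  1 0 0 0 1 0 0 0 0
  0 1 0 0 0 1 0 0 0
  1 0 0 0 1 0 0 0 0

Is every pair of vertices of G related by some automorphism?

G has two connected components, {b, c, d, f, h} and {a, e, g, i}; each is 2-regular, so G = C_5 ⊔ C_4. The orbit of a under Aut(G) is {a, e, g, i}, which does not contain b, so G is not vertex-transitive.

No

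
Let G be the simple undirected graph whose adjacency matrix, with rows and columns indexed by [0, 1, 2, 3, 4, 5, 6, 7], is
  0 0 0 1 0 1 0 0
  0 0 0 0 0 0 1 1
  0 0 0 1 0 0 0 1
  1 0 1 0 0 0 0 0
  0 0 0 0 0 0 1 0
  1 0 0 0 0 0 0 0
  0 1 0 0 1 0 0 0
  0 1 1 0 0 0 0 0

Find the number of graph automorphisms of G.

The degree sequence is [2, 2, 2, 2, 1, 1, 2, 2]; the two degree-1 vertices 4 and 5 are the ends of a path, so G = P_8. The only nontrivial automorphism of a path is the end-to-end reflection, so Aut(G) ≅ Z_2.

2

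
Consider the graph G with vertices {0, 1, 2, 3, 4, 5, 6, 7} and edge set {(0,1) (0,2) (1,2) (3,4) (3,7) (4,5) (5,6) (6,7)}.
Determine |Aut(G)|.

60

G has two connected components, {3, 4, 5, 6, 7} and {0, 1, 2}; each is 2-regular, so G = C_5 ⊔ C_3. The components are non-isomorphic (different sizes), so Aut(G) = Aut(C_3) × Aut(C_5) = D_3 × D_5 of order 6·10 = 60.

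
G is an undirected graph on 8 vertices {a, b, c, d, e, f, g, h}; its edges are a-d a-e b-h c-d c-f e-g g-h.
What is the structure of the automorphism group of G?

the cyclic group of order 2

The degree sequence is [2, 1, 2, 2, 2, 1, 2, 2]; the two degree-1 vertices b and f are the ends of a path, so G = P_8. The only nontrivial automorphism of a path is the end-to-end reflection, so Aut(G) ≅ Z_2.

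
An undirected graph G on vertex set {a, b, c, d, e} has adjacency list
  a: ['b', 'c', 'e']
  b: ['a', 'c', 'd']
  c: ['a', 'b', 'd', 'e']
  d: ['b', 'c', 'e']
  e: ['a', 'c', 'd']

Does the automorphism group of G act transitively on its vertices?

No

Vertex c is the only vertex of degree 4, so every automorphism fixes it; G is not vertex-transitive.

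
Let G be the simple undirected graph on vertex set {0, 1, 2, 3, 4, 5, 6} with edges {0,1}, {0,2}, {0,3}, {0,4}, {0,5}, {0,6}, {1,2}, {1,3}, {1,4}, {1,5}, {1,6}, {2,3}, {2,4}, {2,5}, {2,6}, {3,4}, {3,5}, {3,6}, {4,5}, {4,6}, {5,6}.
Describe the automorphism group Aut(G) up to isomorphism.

the symmetric group on 7 letters

Every vertex has degree 6, so G is the complete graph K_7. Any permutation of the 7 vertices preserves K_7, so Aut(K_7) = S_7 of order 7! = 5040.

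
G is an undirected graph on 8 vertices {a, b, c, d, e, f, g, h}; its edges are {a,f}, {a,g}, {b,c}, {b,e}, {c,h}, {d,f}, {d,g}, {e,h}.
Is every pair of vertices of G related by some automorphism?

Yes

G has two connected components, {b, c, e, h} and {a, d, f, g}; each is 2-regular, so G = C_4 ⊔ C_4. With two isomorphic components, Aut(G) = Aut(C_4) ≀ S_2 = (D_4 × D_4) ⋊ Z_2: permute each cycle by D_4, then optionally swap the two cycles. Order 2·(2·4)² = 128. Under this action every vertex can be carried to every other, so G is vertex-transitive.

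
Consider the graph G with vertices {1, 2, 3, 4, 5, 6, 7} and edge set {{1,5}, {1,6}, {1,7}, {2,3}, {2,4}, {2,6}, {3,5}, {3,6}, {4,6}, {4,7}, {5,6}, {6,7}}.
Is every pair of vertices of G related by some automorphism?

Vertex 6 is the only vertex of degree 6, so every automorphism fixes it; G is not vertex-transitive.

No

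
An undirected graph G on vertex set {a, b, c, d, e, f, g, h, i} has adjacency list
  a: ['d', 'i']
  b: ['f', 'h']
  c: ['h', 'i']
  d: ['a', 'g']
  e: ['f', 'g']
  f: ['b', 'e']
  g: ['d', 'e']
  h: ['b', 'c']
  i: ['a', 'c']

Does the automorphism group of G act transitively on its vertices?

Yes

G is 2-regular and connected on 9 vertices, i.e. the cycle C_9. C_9 has 9 rotations and 9 reflections, so Aut(C_9) ≅ D_9 of order 18. This group acts transitively on the 9 vertices.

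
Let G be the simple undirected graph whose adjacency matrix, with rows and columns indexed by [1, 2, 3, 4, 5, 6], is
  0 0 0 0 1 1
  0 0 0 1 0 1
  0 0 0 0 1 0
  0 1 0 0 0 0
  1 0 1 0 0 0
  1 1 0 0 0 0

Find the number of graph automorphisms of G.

2

The degree sequence is [2, 2, 1, 1, 2, 2]; the two degree-1 vertices 3 and 4 are the ends of a path, so G = P_6. The only nontrivial automorphism of a path is the end-to-end reflection, so Aut(G) ≅ Z_2.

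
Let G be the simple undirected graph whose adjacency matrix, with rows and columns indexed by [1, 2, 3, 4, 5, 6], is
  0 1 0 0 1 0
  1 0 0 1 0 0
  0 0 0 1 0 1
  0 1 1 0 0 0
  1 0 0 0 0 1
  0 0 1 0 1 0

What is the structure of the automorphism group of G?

the dihedral group of order 12

Every vertex has degree 2 and the graph is connected, so G is the 6-cycle C_6. C_6 has 6 rotations and 6 reflections, so Aut(C_6) ≅ D_6 of order 12.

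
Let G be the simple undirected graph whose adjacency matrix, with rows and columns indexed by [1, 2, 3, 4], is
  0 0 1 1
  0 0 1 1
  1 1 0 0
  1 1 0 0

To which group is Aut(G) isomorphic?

G is 2-regular and bipartite on 2^2 = 4 vertices with girth 4; it is the hypercube graph Q_2. Aut(Q_2) consists of the signed permutations of the 2 coordinate axes: 2! permutations times 2^2 sign flips, so |Aut| = 2^2·2! = 8.

D_4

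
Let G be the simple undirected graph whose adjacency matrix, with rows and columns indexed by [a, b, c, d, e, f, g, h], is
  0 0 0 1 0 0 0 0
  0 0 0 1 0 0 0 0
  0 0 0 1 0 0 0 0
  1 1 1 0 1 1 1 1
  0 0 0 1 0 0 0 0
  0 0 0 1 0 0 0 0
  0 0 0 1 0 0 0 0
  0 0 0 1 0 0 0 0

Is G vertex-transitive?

No

Vertex d is the only vertex of degree 7, so every automorphism fixes it; G is not vertex-transitive.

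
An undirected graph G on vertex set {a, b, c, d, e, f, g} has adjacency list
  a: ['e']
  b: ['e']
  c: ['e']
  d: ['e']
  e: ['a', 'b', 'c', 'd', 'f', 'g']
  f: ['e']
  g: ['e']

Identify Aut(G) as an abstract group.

the symmetric group on 6 letters

Vertex e has degree 6 and every other vertex has degree 1, so G is the star K_{1,6} with centre e. The 6 leaves are pairwise interchangeable while the centre is fixed, giving Aut(G) = S_6.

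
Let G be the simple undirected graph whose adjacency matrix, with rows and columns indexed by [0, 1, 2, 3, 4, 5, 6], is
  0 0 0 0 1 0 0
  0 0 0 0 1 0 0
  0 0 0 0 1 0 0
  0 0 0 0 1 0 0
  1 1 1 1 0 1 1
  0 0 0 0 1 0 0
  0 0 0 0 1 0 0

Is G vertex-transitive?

No

Vertex 4 is the only vertex of degree 6, so every automorphism fixes it; G is not vertex-transitive.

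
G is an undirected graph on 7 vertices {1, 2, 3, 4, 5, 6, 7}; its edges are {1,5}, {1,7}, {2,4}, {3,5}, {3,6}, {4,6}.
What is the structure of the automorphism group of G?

The degree sequence is [2, 1, 2, 2, 2, 2, 1]; the two degree-1 vertices 2 and 7 are the ends of a path, so G = P_7. A path has exactly one nontrivial symmetry — reversal — giving Aut(G) of order 2.

the cyclic group of order 2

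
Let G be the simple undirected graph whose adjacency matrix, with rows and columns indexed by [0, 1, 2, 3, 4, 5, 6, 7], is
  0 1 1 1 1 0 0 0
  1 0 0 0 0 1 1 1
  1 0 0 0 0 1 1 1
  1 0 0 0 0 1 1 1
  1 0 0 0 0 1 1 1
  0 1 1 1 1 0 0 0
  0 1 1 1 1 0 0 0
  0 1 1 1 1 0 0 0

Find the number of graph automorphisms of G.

G is 4-regular and bipartite with parts {1, 2, 3, 4} and {0, 5, 6, 7} (each part is independent and every cross-pair is an edge), so G = K_{4,4}. Each part can be permuted independently (S_4 × S_4) and the two equal-size parts can also be swapped, giving (S_4 × S_4) ⋊ Z_2 of order 2·(4!)² = 1152.

1152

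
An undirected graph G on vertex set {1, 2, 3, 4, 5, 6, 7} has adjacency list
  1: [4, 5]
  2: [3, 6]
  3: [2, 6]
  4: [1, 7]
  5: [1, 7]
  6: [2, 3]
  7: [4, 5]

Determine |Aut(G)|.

G has two connected components, {1, 4, 5, 7} and {2, 3, 6}; each is 2-regular, so G = C_4 ⊔ C_3. No automorphism exchanges components of different sizes, hence Aut(G) is the direct product D_4 × D_3, order 48.

48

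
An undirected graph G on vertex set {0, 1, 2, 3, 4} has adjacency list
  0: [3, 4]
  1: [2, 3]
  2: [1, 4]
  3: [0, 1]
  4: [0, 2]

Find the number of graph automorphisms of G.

G is 2-regular and connected on 5 vertices, i.e. the cycle C_5. The automorphisms of the 5-cycle are exactly the symmetries of a regular 5-gon: the dihedral group D_5, |D_5| = 10.

10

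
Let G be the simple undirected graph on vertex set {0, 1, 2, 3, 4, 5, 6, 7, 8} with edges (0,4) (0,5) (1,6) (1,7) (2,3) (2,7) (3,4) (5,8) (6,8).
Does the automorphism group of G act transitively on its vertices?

Every vertex has degree 2 and the graph is connected, so G is the 9-cycle C_9. C_9 has 9 rotations and 9 reflections, so Aut(C_9) ≅ D_9 of order 18. This group acts transitively on the 9 vertices.

Yes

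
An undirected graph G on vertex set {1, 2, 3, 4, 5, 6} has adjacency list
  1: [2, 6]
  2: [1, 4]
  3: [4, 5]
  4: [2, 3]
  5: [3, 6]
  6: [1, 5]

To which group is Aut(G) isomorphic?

G is 2-regular and connected on 6 vertices, i.e. the cycle C_6. C_6 has 6 rotations and 6 reflections, so Aut(C_6) ≅ D_6 of order 12.

the dihedral group of order 12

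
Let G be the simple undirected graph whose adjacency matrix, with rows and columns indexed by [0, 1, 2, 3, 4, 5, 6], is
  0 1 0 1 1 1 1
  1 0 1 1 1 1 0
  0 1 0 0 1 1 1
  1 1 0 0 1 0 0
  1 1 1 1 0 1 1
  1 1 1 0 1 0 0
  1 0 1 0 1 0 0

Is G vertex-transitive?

No

Vertex 4 is the only vertex of degree 6, so every automorphism fixes it; G is not vertex-transitive.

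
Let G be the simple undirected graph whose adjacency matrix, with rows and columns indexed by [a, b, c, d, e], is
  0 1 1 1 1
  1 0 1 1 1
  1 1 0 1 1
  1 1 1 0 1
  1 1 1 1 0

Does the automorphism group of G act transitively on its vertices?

Yes

Every vertex has degree 4, so G is the complete graph K_5. Any permutation of the 5 vertices preserves K_5, so Aut(K_5) = S_5 of order 5! = 120. Under this action every vertex can be carried to every other, so G is vertex-transitive.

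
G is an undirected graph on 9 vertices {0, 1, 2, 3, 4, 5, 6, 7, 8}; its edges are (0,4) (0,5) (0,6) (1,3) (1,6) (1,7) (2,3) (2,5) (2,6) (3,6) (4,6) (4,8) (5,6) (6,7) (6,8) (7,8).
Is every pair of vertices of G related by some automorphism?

Vertex 6 is the only vertex of degree 8, so every automorphism fixes it; G is not vertex-transitive.

No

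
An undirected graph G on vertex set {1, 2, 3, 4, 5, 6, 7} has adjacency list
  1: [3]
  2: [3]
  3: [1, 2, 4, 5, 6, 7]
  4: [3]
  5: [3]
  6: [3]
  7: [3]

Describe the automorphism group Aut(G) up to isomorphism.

Vertex 3 has degree 6 and every other vertex has degree 1, so G is the star K_{1,6} with centre 3. Any automorphism fixes the centre and permutes the 6 leaves freely, so Aut(G) ≅ S_6 of order 6! = 720.

the symmetric group on 6 letters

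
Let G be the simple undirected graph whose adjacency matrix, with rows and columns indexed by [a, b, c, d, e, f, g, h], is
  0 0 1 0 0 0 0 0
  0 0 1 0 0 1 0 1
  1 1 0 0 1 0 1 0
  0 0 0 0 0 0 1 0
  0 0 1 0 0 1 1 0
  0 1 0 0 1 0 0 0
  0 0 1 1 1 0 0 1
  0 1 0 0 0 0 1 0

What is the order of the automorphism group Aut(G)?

The degree sequence is [1, 3, 4, 1, 3, 2, 4, 2]. Checking the degree-preserving permutations of the vertex set shows that none except the identity preserves every edge, so Aut(G) is trivial.

1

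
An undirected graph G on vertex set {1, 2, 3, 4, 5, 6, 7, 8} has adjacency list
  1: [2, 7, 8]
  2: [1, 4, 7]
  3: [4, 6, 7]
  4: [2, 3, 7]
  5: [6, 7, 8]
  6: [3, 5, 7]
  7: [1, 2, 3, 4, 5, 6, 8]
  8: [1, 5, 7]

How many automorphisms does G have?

14

Vertex 7 is the unique vertex of degree 7; the remaining 7 vertices each have degree 3 and induce a cycle, so G is the wheel on 8 vertices with hub 7. Every automorphism fixes the hub and acts on the rim 7-cycle, so Aut(G) ≅ Aut(C_7) = D_7 of order 14.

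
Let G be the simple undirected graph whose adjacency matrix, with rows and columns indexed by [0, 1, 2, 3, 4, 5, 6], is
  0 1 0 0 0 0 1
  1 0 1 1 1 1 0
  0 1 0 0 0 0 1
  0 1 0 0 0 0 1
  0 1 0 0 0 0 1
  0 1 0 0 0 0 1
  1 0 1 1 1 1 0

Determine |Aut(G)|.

240

The vertices split by degree into {1, 6} (degree 5) and {0, 2, 3, 4, 5} (degree 2); every edge runs between the two parts, so G is the complete bipartite graph K_{2,5}. The parts have unequal sizes, so no automorphism swaps them; each part is permuted independently, giving S_5 × S_2 of order 5!·2! = 240.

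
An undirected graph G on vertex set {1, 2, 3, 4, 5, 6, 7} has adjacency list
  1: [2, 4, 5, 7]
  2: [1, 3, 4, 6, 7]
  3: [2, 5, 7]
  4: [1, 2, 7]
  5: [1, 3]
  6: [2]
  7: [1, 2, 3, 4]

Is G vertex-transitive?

Vertex 2 is the only vertex of degree 5, so every automorphism fixes it; G is not vertex-transitive.

No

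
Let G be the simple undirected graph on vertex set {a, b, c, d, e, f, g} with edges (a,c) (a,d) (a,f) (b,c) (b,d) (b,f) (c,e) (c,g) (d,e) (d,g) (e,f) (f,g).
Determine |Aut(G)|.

144

The vertices split by degree into {c, d, f} (degree 4) and {a, b, e, g} (degree 3); every edge runs between the two parts, so G is the complete bipartite graph K_{3,4}. The parts have unequal sizes, so no automorphism swaps them; each part is permuted independently, giving S_3 × S_4 of order 3!·4! = 144.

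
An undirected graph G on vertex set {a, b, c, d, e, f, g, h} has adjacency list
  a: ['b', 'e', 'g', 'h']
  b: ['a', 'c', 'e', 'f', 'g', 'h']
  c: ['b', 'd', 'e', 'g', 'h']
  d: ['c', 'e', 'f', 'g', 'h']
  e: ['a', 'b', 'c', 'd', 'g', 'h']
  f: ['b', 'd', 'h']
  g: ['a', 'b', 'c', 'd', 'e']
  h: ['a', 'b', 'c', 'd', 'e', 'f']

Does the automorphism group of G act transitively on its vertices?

Vertex a is the only vertex of degree 4, so every automorphism fixes it; G is not vertex-transitive.

No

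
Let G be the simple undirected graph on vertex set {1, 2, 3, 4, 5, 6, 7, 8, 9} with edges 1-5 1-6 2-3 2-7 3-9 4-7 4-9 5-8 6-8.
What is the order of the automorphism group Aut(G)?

80

G has two connected components, {2, 3, 4, 7, 9} and {1, 5, 6, 8}; each is 2-regular, so G = C_5 ⊔ C_4. The components are non-isomorphic (different sizes), so Aut(G) = Aut(C_4) × Aut(C_5) = D_4 × D_5 of order 8·10 = 80.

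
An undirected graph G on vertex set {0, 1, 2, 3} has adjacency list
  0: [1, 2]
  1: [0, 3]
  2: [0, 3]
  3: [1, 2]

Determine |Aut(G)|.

8

G is 2-regular and bipartite on 2^2 = 4 vertices with girth 4; it is the hypercube graph Q_2. Aut(Q_2) consists of the signed permutations of the 2 coordinate axes: 2! permutations times 2^2 sign flips, so |Aut| = 2^2·2! = 8.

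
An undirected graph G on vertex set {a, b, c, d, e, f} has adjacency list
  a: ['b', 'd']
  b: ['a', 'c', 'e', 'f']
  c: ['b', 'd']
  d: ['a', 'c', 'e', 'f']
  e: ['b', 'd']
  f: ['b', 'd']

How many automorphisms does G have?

48

The vertices split by degree into {b, d} (degree 4) and {a, c, e, f} (degree 2); every edge runs between the two parts, so G is the complete bipartite graph K_{2,4}. Automorphisms preserve the bipartition setwise (since the parts differ in size) and act as S_4 × S_2 within it; |Aut| = 48.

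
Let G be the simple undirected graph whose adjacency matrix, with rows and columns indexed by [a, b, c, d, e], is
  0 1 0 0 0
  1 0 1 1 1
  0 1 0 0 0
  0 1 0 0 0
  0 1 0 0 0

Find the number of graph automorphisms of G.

Vertex b has degree 4 and every other vertex has degree 1, so G is the star K_{1,4} with centre b. Any automorphism fixes the centre and permutes the 4 leaves freely, so Aut(G) ≅ S_4 of order 4! = 24.

24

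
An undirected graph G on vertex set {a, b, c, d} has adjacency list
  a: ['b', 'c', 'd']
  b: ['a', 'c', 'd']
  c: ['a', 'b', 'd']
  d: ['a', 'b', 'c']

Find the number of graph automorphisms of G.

Every vertex has degree 3, so G is the complete graph K_4. Any permutation of the 4 vertices preserves K_4, so Aut(K_4) = S_4 of order 4! = 24.

24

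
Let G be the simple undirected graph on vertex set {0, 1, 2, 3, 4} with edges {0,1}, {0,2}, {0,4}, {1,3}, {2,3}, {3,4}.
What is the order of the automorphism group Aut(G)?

12

The vertices split by degree into {0, 3} (degree 3) and {1, 2, 4} (degree 2); every edge runs between the two parts, so G is the complete bipartite graph K_{2,3}. The parts have unequal sizes, so no automorphism swaps them; each part is permuted independently, giving S_2 × S_3 of order 2!·3! = 12.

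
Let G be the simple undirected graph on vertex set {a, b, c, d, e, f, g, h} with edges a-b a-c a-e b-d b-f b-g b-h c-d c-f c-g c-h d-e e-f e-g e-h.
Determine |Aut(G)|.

720

The vertices split by degree into {b, c, e} (degree 5) and {a, d, f, g, h} (degree 3); every edge runs between the two parts, so G is the complete bipartite graph K_{3,5}. The parts have unequal sizes, so no automorphism swaps them; each part is permuted independently, giving S_3 × S_5 of order 3!·5! = 720.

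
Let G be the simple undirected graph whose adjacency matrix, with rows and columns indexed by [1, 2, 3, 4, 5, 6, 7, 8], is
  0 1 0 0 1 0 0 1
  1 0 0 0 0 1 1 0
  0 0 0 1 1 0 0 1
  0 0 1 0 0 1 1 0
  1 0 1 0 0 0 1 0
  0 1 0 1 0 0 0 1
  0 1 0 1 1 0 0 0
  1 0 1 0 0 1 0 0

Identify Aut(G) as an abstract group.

G is 3-regular and bipartite on 2^3 = 8 vertices with girth 4; it is the hypercube graph Q_3. Aut(Q_3) consists of the signed permutations of the 3 coordinate axes: 3! permutations times 2^3 sign flips, so |Aut| = 2^3·3! = 48.

Z_2^3 ⋊ S_3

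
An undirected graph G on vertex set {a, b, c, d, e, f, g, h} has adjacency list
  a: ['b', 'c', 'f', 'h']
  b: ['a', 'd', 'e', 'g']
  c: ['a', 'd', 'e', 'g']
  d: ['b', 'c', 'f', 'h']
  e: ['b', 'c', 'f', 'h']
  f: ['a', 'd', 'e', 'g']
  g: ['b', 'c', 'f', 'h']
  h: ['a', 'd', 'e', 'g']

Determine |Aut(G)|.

G is 4-regular and bipartite with parts {a, d, e, g} and {b, c, f, h} (each part is independent and every cross-pair is an edge), so G = K_{4,4}. Each part can be permuted independently (S_4 × S_4) and the two equal-size parts can also be swapped, giving (S_4 × S_4) ⋊ Z_2 of order 2·(4!)² = 1152.

1152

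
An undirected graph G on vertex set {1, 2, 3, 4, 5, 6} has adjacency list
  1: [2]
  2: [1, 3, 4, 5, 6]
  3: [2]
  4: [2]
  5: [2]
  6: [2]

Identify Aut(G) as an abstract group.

Vertex 2 has degree 5 and every other vertex has degree 1, so G is the star K_{1,5} with centre 2. The 5 leaves are pairwise interchangeable while the centre is fixed, giving Aut(G) = S_5.

the symmetric group on 5 letters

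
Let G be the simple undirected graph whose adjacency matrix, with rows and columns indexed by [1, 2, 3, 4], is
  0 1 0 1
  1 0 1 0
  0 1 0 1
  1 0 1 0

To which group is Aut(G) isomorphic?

G is 2-regular and bipartite with parts {2, 4} and {1, 3} (each part is independent and every cross-pair is an edge), so G = K_{2,2}. Each part can be permuted independently (S_2 × S_2) and the two equal-size parts can also be swapped, giving (S_2 × S_2) ⋊ Z_2 of order 2·(2!)² = 8.

(S_2 × S_2) ⋊ Z_2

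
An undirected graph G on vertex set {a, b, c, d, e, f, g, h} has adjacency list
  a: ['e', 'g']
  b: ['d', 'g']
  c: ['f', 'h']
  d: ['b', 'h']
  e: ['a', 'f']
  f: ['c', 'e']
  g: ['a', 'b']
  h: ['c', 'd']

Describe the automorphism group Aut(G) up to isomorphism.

Every vertex has degree 2 and the graph is connected, so G is the 8-cycle C_8. C_8 has 8 rotations and 8 reflections, so Aut(C_8) ≅ D_8 of order 16.

D_8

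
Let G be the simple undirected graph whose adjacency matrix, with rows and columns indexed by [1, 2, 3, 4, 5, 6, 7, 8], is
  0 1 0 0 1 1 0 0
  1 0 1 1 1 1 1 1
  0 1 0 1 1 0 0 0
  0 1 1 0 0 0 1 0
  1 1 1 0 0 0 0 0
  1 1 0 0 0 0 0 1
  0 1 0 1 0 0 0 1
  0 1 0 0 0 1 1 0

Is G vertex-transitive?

Vertex 2 is the only vertex of degree 7, so every automorphism fixes it; G is not vertex-transitive.

No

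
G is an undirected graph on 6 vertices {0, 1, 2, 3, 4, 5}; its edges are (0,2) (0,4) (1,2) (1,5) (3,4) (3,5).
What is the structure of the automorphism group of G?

D_6

Every vertex has degree 2 and the graph is connected, so G is the 6-cycle C_6. C_6 has 6 rotations and 6 reflections, so Aut(C_6) ≅ D_6 of order 12.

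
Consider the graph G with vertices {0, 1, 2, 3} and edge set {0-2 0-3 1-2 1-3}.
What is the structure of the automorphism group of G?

the hyperoctahedral group B_2

G is 2-regular and bipartite on 2^2 = 4 vertices with girth 4; it is the hypercube graph Q_2. Aut(Q_2) consists of the signed permutations of the 2 coordinate axes: 2! permutations times 2^2 sign flips, so |Aut| = 2^2·2! = 8.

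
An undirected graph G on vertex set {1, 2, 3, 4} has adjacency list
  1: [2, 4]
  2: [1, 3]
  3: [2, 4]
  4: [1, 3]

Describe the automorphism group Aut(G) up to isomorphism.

G is 2-regular and bipartite on 2^2 = 4 vertices with girth 4; it is the hypercube graph Q_2. Aut(Q_2) consists of the signed permutations of the 2 coordinate axes: 2! permutations times 2^2 sign flips, so |Aut| = 2^2·2! = 8.

the hyperoctahedral group B_2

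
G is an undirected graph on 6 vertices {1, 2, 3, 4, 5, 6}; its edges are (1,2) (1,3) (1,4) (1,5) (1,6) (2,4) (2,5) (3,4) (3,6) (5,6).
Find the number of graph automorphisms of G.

10

Vertex 1 is the unique vertex of degree 5; the remaining 5 vertices each have degree 3 and induce a cycle, so G is the wheel on 6 vertices with hub 1. With the hub fixed, the remaining symmetry is that of the rim cycle C_5, giving the dihedral group D_5.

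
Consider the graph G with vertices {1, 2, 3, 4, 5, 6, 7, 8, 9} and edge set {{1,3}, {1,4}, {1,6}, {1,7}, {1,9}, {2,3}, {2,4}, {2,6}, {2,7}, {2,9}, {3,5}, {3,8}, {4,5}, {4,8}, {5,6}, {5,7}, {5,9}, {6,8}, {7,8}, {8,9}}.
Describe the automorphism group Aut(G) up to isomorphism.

S_5 × S_4

The vertices split by degree into {1, 2, 5, 8} (degree 5) and {3, 4, 6, 7, 9} (degree 4); every edge runs between the two parts, so G is the complete bipartite graph K_{4,5}. The parts have unequal sizes, so no automorphism swaps them; each part is permuted independently, giving S_5 × S_4 of order 5!·4! = 2880.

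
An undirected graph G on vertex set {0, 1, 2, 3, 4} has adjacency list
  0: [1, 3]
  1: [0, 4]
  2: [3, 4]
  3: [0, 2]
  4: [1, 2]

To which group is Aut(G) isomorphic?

Every vertex has degree 2 and the graph is connected, so G is the 5-cycle C_5. C_5 has 5 rotations and 5 reflections, so Aut(C_5) ≅ D_5 of order 10.

the dihedral group of order 10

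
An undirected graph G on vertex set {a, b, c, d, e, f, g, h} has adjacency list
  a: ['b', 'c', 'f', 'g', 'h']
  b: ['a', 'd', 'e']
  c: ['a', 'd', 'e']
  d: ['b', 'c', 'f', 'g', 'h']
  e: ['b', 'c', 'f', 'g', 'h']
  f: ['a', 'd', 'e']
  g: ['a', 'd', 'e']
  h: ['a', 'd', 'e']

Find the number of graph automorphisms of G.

The vertices split by degree into {a, d, e} (degree 5) and {b, c, f, g, h} (degree 3); every edge runs between the two parts, so G is the complete bipartite graph K_{3,5}. The parts have unequal sizes, so no automorphism swaps them; each part is permuted independently, giving S_5 × S_3 of order 5!·3! = 720.

720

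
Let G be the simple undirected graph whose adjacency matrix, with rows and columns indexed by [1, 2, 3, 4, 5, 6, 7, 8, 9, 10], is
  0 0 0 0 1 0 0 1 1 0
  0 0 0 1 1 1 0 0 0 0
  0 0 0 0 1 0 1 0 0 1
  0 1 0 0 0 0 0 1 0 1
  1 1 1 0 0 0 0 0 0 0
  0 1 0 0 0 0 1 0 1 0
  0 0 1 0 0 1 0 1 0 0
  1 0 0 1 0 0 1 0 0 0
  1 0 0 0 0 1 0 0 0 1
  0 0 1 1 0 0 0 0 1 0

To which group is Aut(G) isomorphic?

G is 3-regular on 10 vertices with no triangles and no 4-cycles (girth 5): this is the Petersen graph. Viewing the Petersen graph as the Kneser graph K(5,2) — vertices are 2-subsets of {1,…,5}, edges join disjoint pairs — its automorphisms are exactly the permutations of the 5-element set, so Aut ≅ S_5 of order 120.

the symmetric group S_5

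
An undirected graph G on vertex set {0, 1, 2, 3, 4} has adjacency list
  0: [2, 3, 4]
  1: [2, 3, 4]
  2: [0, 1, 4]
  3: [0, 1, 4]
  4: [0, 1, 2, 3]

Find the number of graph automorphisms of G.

8

Vertex 4 is the unique vertex of degree 4; the remaining 4 vertices each have degree 3 and induce a cycle, so G is the wheel on 5 vertices with hub 4. With the hub fixed, the remaining symmetry is that of the rim cycle C_4, giving the dihedral group D_4.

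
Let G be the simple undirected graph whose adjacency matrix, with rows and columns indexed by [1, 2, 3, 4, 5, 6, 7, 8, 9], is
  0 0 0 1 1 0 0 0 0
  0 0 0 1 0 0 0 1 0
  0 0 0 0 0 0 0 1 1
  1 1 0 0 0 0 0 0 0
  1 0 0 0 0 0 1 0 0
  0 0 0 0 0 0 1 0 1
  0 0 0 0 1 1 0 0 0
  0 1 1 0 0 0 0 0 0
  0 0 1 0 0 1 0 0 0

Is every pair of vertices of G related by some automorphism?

Every vertex has degree 2 and the graph is connected, so G is the 9-cycle C_9. C_9 has 9 rotations and 9 reflections, so Aut(C_9) ≅ D_9 of order 18. Under this action every vertex can be carried to every other, so G is vertex-transitive.

Yes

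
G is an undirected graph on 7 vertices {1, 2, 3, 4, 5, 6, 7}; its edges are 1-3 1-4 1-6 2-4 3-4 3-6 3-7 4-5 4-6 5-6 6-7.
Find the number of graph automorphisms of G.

1

Degrees alone do not determine every vertex (e.g. 4 and 6 both have degree 5), but their neighbour-degree multisets differ: N(4) has degrees [1, 2, 3, 4, 5] while N(6) has degrees [2, 2, 3, 4, 5]. Repeating this refinement separates all vertices, so the only automorphism is the identity.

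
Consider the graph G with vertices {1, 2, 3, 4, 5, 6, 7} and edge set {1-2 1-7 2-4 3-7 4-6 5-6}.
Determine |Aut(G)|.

2

The degree sequence is [2, 2, 1, 2, 1, 2, 2]; the two degree-1 vertices 3 and 5 are the ends of a path, so G = P_7. A path has exactly one nontrivial symmetry — reversal — giving Aut(G) of order 2.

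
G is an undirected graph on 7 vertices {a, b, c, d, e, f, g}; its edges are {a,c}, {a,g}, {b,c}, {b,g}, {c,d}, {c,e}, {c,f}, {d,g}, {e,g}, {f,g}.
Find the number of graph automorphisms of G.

The vertices split by degree into {c, g} (degree 5) and {a, b, d, e, f} (degree 2); every edge runs between the two parts, so G is the complete bipartite graph K_{2,5}. The parts have unequal sizes, so no automorphism swaps them; each part is permuted independently, giving S_2 × S_5 of order 2!·5! = 240.

240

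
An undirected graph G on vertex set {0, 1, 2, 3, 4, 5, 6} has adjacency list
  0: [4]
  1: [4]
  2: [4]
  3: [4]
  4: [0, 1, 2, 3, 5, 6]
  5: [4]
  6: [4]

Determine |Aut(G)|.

Vertex 4 has degree 6 and every other vertex has degree 1, so G is the star K_{1,6} with centre 4. Any automorphism fixes the centre and permutes the 6 leaves freely, so Aut(G) ≅ S_6 of order 6! = 720.

720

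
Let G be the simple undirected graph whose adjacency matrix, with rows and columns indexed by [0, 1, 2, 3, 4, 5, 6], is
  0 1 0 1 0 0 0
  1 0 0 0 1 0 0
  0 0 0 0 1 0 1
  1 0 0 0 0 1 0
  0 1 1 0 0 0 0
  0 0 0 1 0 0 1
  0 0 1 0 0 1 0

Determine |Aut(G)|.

Every vertex has degree 2 and the graph is connected, so G is the 7-cycle C_7. The automorphisms of the 7-cycle are exactly the symmetries of a regular 7-gon: the dihedral group D_7, |D_7| = 14.

14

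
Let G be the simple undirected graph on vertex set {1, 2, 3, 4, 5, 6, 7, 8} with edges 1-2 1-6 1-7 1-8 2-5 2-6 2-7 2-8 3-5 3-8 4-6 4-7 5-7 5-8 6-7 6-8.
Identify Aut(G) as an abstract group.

The degree sequence is [4, 5, 2, 2, 4, 5, 5, 5]. Checking the degree-preserving permutations of the vertex set shows that none except the identity preserves every edge, so Aut(G) is trivial.

1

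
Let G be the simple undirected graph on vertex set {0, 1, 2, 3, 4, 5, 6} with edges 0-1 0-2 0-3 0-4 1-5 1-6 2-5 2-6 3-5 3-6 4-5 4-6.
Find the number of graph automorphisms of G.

144

The vertices split by degree into {0, 5, 6} (degree 4) and {1, 2, 3, 4} (degree 3); every edge runs between the two parts, so G is the complete bipartite graph K_{3,4}. Automorphisms preserve the bipartition setwise (since the parts differ in size) and act as S_4 × S_3 within it; |Aut| = 144.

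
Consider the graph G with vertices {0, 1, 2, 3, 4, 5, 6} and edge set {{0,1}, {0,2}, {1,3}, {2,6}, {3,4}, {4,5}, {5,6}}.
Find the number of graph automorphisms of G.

14

G is 2-regular and connected on 7 vertices, i.e. the cycle C_7. C_7 has 7 rotations and 7 reflections, so Aut(C_7) ≅ D_7 of order 14.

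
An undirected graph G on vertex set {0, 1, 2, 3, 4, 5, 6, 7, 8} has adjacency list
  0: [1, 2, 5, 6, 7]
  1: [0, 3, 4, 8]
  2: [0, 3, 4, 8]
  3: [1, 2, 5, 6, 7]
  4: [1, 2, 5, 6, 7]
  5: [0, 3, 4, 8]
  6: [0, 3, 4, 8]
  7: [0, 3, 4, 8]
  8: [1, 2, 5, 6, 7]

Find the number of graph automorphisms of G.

2880

The vertices split by degree into {0, 3, 4, 8} (degree 5) and {1, 2, 5, 6, 7} (degree 4); every edge runs between the two parts, so G is the complete bipartite graph K_{4,5}. The parts have unequal sizes, so no automorphism swaps them; each part is permuted independently, giving S_5 × S_4 of order 5!·4! = 2880.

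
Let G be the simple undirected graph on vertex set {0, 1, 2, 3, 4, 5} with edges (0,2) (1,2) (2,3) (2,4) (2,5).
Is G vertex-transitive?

Vertex 2 is the only vertex of degree 5, so every automorphism fixes it; G is not vertex-transitive.

No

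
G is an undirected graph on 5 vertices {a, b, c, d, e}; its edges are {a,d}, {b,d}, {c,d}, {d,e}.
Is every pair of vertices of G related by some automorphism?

No

Vertex d is the only vertex of degree 4, so every automorphism fixes it; G is not vertex-transitive.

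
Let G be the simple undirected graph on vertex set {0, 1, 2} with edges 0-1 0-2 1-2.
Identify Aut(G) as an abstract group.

the symmetric group on 3 letters

Every vertex has degree 2, so G is the complete graph K_3. Any permutation of the 3 vertices preserves K_3, so Aut(K_3) = S_3 of order 3! = 6.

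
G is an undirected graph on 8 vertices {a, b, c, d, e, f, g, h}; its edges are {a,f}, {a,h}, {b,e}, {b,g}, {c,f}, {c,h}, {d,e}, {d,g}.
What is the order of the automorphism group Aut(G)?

G has two connected components, {b, d, e, g} and {a, c, f, h}; each is 2-regular, so G = C_4 ⊔ C_4. With two isomorphic components, Aut(G) = Aut(C_4) ≀ S_2 = (D_4 × D_4) ⋊ Z_2: permute each cycle by D_4, then optionally swap the two cycles. Order 2·(2·4)² = 128.

128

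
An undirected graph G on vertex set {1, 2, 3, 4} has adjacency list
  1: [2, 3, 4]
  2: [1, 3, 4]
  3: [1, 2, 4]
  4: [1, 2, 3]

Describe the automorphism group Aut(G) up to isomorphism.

Every vertex has degree 3, so G is the complete graph K_4. Any permutation of the 4 vertices preserves K_4, so Aut(K_4) = S_4 of order 4! = 24.

the symmetric group on 4 letters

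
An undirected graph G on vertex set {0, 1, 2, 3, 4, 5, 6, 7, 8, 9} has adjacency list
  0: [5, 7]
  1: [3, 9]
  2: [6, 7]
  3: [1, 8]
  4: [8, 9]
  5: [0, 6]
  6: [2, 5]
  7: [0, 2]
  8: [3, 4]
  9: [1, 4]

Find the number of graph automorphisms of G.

G has two connected components, {0, 2, 5, 6, 7} and {1, 3, 4, 8, 9}; each is 2-regular, so G = C_5 ⊔ C_5. Aut of a disjoint union of two copies of C_5 is the wreath product D_5 ≀ Z_2, of order 2·10² = 200.

200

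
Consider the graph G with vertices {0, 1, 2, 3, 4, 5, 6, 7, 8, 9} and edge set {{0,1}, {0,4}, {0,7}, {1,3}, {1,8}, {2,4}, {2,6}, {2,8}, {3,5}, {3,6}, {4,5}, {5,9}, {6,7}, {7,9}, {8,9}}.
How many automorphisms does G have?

G is 3-regular on 10 vertices with no triangles and no 4-cycles (girth 5): this is the Petersen graph. It is a classical fact that the Petersen graph has automorphism group S_5 (order 120), arising from its description as the Kneser graph K(5,2).

120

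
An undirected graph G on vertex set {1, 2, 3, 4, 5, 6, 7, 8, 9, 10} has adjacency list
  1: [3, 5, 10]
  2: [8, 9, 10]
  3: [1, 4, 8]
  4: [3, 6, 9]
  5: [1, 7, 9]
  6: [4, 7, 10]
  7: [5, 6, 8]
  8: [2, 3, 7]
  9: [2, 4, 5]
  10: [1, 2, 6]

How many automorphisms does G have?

G is 3-regular on 10 vertices with no triangles and no 4-cycles (girth 5): this is the Petersen graph. It is a classical fact that the Petersen graph has automorphism group S_5 (order 120), arising from its description as the Kneser graph K(5,2).

120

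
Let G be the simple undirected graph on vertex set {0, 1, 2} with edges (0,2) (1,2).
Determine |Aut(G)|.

2

The degree sequence is [1, 1, 2]; the two degree-1 vertices 0 and 1 are the ends of a path, so G = P_3. The only nontrivial automorphism of a path is the end-to-end reflection, so Aut(G) ≅ Z_2.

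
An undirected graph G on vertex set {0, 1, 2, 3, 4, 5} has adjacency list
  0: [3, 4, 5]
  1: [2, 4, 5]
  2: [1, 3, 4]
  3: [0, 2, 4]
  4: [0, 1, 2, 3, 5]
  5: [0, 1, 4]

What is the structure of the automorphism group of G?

Vertex 4 is the unique vertex of degree 5; the remaining 5 vertices each have degree 3 and induce a cycle, so G is the wheel on 6 vertices with hub 4. Every automorphism fixes the hub and acts on the rim 5-cycle, so Aut(G) ≅ Aut(C_5) = D_5 of order 10.

D_5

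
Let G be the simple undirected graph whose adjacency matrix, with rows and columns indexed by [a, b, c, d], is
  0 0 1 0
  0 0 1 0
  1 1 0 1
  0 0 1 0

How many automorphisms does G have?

6

Vertex c has degree 3 and every other vertex has degree 1, so G is the star K_{1,3} with centre c. Any automorphism fixes the centre and permutes the 3 leaves freely, so Aut(G) ≅ S_3 of order 3! = 6.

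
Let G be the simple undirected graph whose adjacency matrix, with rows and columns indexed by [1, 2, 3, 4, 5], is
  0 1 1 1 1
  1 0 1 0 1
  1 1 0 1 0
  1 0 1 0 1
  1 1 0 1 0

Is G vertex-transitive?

Vertex 1 is the only vertex of degree 4, so every automorphism fixes it; G is not vertex-transitive.

No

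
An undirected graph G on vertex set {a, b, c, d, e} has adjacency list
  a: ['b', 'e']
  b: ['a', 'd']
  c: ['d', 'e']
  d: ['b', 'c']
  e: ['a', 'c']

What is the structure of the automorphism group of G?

Every vertex has degree 2 and the graph is connected, so G is the 5-cycle C_5. C_5 has 5 rotations and 5 reflections, so Aut(C_5) ≅ D_5 of order 10.

the dihedral group of order 10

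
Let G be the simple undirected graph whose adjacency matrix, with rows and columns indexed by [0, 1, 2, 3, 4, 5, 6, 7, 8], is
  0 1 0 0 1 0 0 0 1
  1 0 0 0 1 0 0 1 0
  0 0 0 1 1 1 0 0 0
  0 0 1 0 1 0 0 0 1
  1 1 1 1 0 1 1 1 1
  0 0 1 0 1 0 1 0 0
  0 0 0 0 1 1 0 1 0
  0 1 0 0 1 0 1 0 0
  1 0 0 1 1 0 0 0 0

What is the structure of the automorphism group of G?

Vertex 4 is the unique vertex of degree 8; the remaining 8 vertices each have degree 3 and induce a cycle, so G is the wheel on 9 vertices with hub 4. Every automorphism fixes the hub and acts on the rim 8-cycle, so Aut(G) ≅ Aut(C_8) = D_8 of order 16.

D_8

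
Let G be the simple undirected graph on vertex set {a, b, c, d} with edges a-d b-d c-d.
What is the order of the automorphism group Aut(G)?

Vertex d has degree 3 and every other vertex has degree 1, so G is the star K_{1,3} with centre d. The 3 leaves are pairwise interchangeable while the centre is fixed, giving Aut(G) = S_3.

6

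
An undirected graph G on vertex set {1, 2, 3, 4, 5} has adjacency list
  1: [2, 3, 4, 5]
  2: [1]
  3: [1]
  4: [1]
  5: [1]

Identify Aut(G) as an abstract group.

Vertex 1 has degree 4 and every other vertex has degree 1, so G is the star K_{1,4} with centre 1. The 4 leaves are pairwise interchangeable while the centre is fixed, giving Aut(G) = S_4.

S_4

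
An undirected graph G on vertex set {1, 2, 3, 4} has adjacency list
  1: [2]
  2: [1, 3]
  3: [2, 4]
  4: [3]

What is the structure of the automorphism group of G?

the cyclic group of order 2

The degree sequence is [1, 2, 2, 1]; the two degree-1 vertices 1 and 4 are the ends of a path, so G = P_4. The only nontrivial automorphism of a path is the end-to-end reflection, so Aut(G) ≅ Z_2.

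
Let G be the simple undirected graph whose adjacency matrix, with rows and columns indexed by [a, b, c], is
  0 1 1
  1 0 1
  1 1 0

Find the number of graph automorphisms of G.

6

All 3 vertices are pairwise adjacent: G = K_3. Any permutation of the 3 vertices preserves K_3, so Aut(K_3) = S_3 of order 3! = 6.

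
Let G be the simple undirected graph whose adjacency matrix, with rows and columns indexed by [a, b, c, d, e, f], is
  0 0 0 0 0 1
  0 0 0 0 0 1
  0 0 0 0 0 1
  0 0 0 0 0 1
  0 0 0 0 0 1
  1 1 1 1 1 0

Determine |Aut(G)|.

120

Vertex f has degree 5 and every other vertex has degree 1, so G is the star K_{1,5} with centre f. Any automorphism fixes the centre and permutes the 5 leaves freely, so Aut(G) ≅ S_5 of order 5! = 120.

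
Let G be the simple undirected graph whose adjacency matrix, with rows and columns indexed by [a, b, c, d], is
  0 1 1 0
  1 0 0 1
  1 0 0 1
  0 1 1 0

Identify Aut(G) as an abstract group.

D_4

Every vertex has degree 2 and the graph is connected, so G is the 4-cycle C_4. C_4 has 4 rotations and 4 reflections, so Aut(C_4) ≅ D_4 of order 8.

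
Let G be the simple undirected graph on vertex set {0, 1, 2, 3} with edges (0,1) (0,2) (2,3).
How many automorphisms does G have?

2

The degree sequence is [2, 1, 2, 1]; the two degree-1 vertices 1 and 3 are the ends of a path, so G = P_4. A path has exactly one nontrivial symmetry — reversal — giving Aut(G) of order 2.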